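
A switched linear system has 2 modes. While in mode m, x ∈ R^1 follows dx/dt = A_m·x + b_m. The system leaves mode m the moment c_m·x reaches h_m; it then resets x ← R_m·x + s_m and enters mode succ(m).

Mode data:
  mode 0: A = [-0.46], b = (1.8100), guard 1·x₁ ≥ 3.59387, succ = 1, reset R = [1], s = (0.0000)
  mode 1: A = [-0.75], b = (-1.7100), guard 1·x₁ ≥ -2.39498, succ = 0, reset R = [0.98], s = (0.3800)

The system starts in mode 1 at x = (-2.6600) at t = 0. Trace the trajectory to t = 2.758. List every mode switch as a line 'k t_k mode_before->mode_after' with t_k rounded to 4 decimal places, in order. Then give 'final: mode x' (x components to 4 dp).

1 1.5939 1->0
final: 0 0.4799

Mode 1: guard c·x = -2.3950 hit at Δt = 1.5939 (t = 1.5939), x⁻ = (-2.3950) → reset → x⁺ = (-1.9671), jump to mode 0
Mode 0: flow for 1.1641 to horizon, guard not reached → x = (0.4799)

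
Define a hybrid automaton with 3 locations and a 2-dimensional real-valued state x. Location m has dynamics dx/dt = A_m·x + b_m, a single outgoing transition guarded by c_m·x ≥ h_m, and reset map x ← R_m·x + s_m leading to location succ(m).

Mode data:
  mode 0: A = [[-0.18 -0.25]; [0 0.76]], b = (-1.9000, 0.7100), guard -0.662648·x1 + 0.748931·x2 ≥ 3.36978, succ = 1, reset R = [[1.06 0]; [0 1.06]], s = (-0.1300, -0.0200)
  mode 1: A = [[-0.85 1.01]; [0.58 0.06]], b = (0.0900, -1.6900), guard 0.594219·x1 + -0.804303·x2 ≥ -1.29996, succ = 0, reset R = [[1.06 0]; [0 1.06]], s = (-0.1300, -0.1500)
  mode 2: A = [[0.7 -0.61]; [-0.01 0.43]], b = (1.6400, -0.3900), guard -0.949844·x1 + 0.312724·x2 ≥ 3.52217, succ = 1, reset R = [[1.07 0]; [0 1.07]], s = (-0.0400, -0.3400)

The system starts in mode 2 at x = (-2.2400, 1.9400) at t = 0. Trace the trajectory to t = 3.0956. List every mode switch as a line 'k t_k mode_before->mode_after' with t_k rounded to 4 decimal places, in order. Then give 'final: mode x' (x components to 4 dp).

Mode 2: guard c·x = 3.5222 hit at Δt = 0.5175 (t = 0.5175), x⁻ = (-2.9798, 2.2123) → reset → x⁺ = (-3.2284, 2.0272), jump to mode 1
Mode 1: guard c·x = -1.3000 hit at Δt = 0.5269 (t = 1.0444), x⁻ = (-1.5261, 0.4888) → reset → x⁺ = (-1.7477, 0.3681), jump to mode 0
Mode 0: guard c·x = 3.3698 hit at Δt = 0.8902 (t = 1.9346), x⁻ = (-3.2459, 1.6275) → reset → x⁺ = (-3.5706, 1.7052), jump to mode 1
Mode 1: guard c·x = -1.3000 hit at Δt = 0.4886 (t = 2.4232), x⁻ = (-1.9811, 0.1526) → reset → x⁺ = (-2.2299, 0.0118), jump to mode 0
Mode 0: flow for 0.6724 to horizon, guard not reached → x = (-3.2277, 0.6428)

1 0.5175 2->1
2 1.0444 1->0
3 1.9346 0->1
4 2.4232 1->0
final: 0 -3.2277 0.6428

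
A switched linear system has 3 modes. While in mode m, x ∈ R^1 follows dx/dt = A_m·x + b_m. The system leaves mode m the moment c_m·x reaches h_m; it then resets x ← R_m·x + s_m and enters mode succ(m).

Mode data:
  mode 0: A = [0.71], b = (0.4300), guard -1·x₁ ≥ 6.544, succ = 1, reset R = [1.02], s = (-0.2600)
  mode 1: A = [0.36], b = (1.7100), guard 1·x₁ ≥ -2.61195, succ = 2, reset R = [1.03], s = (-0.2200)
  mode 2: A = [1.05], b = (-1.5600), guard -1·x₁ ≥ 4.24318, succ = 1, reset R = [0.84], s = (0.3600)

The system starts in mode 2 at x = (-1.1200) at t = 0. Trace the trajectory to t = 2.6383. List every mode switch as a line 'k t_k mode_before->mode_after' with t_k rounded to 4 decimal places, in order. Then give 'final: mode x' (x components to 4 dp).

Mode 2: guard c·x = 4.2432 hit at Δt = 0.7503 (t = 0.7503), x⁻ = (-4.2432) → reset → x⁺ = (-3.2043), jump to mode 1
Mode 1: guard c·x = -2.6120 hit at Δt = 0.9011 (t = 1.6514), x⁻ = (-2.6120) → reset → x⁺ = (-2.9103), jump to mode 2
Mode 2: guard c·x = 4.2432 hit at Δt = 0.2522 (t = 1.9036), x⁻ = (-4.2432) → reset → x⁺ = (-3.2043), jump to mode 1
Mode 1: flow for 0.7347 to horizon, guard not reached → x = (-2.7363)

1 0.7503 2->1
2 1.6514 1->2
3 1.9036 2->1
final: 1 -2.7363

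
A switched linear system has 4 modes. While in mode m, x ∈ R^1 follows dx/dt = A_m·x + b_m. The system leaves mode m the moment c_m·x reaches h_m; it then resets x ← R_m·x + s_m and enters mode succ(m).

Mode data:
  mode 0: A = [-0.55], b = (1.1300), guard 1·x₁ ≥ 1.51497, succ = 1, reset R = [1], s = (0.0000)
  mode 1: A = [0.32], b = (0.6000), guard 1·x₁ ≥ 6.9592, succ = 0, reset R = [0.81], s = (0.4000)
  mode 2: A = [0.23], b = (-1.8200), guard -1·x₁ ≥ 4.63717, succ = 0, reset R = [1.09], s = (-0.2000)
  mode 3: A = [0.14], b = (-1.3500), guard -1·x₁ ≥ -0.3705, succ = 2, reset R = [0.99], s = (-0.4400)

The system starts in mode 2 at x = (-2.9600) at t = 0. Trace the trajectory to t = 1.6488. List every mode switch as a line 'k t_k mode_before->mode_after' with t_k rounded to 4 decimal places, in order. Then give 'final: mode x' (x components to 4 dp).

1 0.6237 2->0
final: 0 -2.1046

Mode 2: guard c·x = 4.6372 hit at Δt = 0.6237 (t = 0.6237), x⁻ = (-4.6372) → reset → x⁺ = (-5.2545), jump to mode 0
Mode 0: flow for 1.0251 to horizon, guard not reached → x = (-2.1046)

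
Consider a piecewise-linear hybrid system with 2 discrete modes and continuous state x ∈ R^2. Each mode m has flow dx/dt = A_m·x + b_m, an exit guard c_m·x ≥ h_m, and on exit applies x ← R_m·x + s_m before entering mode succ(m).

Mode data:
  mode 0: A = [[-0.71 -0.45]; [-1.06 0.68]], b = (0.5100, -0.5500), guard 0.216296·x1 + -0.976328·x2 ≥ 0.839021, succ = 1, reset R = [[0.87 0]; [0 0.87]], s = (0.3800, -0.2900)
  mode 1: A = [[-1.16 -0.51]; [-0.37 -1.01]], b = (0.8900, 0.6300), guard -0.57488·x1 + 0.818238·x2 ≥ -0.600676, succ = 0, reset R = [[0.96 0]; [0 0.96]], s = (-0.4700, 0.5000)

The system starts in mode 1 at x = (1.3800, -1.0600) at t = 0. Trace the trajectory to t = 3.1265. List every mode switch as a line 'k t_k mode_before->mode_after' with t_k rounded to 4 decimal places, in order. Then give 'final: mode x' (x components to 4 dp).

Mode 1: guard c·x = -0.6007 hit at Δt = 1.5813 (t = 1.5813), x⁻ = (0.9785, -0.0466) → reset → x⁺ = (0.4694, 0.4553), jump to mode 0
Mode 0: guard c·x = 0.8390 hit at Δt = 1.0352 (t = 2.6165), x⁻ = (0.6383, -0.7180) → reset → x⁺ = (0.9353, -0.9146), jump to mode 1
Mode 1: flow for 0.5100 to horizon, guard not reached → x = (0.9845, -0.4390)

1 1.5813 1->0
2 2.6165 0->1
final: 1 0.9845 -0.4390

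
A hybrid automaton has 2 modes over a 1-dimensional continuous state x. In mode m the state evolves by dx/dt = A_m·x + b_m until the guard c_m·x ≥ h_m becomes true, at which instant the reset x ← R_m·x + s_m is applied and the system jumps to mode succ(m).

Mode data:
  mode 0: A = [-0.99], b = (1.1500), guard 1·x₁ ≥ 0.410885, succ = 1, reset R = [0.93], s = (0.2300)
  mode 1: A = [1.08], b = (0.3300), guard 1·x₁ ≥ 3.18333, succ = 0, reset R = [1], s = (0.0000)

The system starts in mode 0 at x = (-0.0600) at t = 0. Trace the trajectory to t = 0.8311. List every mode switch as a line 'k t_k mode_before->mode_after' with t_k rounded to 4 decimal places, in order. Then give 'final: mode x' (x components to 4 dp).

1 0.4918 0->1
final: 1 1.0183

Mode 0: guard c·x = 0.4109 hit at Δt = 0.4918 (t = 0.4918), x⁻ = (0.4109) → reset → x⁺ = (0.6121), jump to mode 1
Mode 1: flow for 0.3393 to horizon, guard not reached → x = (1.0183)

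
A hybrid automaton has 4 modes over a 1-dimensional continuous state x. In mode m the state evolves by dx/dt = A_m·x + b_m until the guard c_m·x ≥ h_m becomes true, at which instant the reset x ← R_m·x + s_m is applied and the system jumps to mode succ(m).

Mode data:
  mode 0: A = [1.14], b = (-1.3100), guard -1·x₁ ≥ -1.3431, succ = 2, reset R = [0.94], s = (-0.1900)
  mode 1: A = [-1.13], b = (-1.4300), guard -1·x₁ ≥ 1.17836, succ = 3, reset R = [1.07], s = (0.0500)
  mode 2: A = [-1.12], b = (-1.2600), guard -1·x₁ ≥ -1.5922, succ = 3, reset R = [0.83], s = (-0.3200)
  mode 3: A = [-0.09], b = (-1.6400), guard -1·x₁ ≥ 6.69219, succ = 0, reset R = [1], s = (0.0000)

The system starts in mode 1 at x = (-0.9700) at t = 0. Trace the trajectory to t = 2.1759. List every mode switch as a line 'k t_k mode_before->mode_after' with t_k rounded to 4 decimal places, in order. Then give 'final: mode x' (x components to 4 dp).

1 1.0808 1->3
final: 3 -2.8075

Mode 1: guard c·x = 1.1784 hit at Δt = 1.0808 (t = 1.0808), x⁻ = (-1.1784) → reset → x⁺ = (-1.2108), jump to mode 3
Mode 3: flow for 1.0951 to horizon, guard not reached → x = (-2.8075)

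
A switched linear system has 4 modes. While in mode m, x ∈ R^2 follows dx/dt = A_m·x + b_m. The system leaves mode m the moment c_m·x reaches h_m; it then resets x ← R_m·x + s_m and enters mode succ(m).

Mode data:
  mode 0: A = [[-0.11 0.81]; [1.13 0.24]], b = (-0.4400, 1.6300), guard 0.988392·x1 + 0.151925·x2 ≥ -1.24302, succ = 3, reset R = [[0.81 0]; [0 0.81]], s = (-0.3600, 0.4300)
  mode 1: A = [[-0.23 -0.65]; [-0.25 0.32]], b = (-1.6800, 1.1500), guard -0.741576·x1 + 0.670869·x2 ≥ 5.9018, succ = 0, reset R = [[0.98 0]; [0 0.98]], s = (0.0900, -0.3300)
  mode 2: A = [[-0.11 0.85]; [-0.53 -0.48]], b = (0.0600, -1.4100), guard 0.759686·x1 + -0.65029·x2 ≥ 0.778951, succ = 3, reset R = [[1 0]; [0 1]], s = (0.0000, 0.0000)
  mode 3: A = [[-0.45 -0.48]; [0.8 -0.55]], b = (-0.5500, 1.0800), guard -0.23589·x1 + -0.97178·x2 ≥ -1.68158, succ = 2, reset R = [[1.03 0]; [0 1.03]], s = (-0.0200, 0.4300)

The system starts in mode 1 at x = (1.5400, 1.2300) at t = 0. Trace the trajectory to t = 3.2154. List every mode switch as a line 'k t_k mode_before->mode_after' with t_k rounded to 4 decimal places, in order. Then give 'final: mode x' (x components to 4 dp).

1 1.5976 1->0
2 2.0717 0->3
3 2.6874 3->2
final: 2 -1.3730 2.0260

Mode 1: guard c·x = 5.9018 hit at Δt = 1.5976 (t = 1.5976), x⁻ = (-3.6160, 4.8002) → reset → x⁺ = (-3.4537, 4.3742), jump to mode 0
Mode 0: guard c·x = -1.2430 hit at Δt = 0.4741 (t = 2.0717), x⁻ = (-1.9030, 4.1987) → reset → x⁺ = (-1.9014, 3.8310), jump to mode 3
Mode 3: guard c·x = -1.6816 hit at Δt = 0.6157 (t = 2.6874), x⁻ = (-2.5206, 2.3423) → reset → x⁺ = (-2.6162, 2.8425), jump to mode 2
Mode 2: flow for 0.5280 to horizon, guard not reached → x = (-1.3730, 2.0260)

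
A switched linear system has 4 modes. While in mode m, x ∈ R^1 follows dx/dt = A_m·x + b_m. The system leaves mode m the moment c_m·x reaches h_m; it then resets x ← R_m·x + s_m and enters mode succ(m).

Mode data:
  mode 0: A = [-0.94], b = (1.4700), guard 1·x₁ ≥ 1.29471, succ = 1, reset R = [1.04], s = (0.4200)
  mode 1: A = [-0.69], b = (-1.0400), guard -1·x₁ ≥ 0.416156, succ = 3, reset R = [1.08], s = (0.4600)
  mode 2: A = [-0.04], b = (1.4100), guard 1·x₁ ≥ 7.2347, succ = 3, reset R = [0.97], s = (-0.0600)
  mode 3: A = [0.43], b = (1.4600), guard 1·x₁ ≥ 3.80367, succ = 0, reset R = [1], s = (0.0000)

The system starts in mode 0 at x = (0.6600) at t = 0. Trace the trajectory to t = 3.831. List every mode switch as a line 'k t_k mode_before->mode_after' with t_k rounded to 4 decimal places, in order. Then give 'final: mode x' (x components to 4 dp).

1 1.2888 0->1
2 2.8812 1->3
final: 3 1.7286

Mode 0: guard c·x = 1.2947 hit at Δt = 1.2888 (t = 1.2888), x⁻ = (1.2947) → reset → x⁺ = (1.7665), jump to mode 1
Mode 1: guard c·x = 0.4162 hit at Δt = 1.5924 (t = 2.8812), x⁻ = (-0.4162) → reset → x⁺ = (0.0106), jump to mode 3
Mode 3: flow for 0.9498 to horizon, guard not reached → x = (1.7286)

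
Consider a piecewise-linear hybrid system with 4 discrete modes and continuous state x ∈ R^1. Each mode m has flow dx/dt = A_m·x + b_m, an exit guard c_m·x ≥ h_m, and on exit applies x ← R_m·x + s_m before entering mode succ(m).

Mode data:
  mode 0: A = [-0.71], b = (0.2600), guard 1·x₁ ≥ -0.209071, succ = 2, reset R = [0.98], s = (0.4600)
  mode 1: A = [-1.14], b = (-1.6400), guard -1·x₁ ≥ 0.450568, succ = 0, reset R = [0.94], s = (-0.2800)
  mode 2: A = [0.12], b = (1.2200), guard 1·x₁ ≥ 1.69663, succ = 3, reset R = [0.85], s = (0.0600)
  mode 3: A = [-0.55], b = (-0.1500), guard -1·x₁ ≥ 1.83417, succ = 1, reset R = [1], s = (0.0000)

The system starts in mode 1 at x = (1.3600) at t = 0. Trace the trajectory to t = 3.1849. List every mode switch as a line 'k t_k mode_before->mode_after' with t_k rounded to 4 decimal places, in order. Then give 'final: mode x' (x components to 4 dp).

Mode 1: guard c·x = 0.4506 hit at Δt = 0.9133 (t = 0.9133), x⁻ = (-0.4506) → reset → x⁺ = (-0.7035), jump to mode 0
Mode 0: guard c·x = -0.2091 hit at Δt = 0.8737 (t = 1.7870), x⁻ = (-0.2091) → reset → x⁺ = (0.2551), jump to mode 2
Mode 2: guard c·x = 1.6966 hit at Δt = 1.0796 (t = 2.8666), x⁻ = (1.6966) → reset → x⁺ = (1.5021), jump to mode 3
Mode 3: flow for 0.3183 to horizon, guard not reached → x = (1.2171)

1 0.9133 1->0
2 1.7870 0->2
3 2.8666 2->3
final: 3 1.2171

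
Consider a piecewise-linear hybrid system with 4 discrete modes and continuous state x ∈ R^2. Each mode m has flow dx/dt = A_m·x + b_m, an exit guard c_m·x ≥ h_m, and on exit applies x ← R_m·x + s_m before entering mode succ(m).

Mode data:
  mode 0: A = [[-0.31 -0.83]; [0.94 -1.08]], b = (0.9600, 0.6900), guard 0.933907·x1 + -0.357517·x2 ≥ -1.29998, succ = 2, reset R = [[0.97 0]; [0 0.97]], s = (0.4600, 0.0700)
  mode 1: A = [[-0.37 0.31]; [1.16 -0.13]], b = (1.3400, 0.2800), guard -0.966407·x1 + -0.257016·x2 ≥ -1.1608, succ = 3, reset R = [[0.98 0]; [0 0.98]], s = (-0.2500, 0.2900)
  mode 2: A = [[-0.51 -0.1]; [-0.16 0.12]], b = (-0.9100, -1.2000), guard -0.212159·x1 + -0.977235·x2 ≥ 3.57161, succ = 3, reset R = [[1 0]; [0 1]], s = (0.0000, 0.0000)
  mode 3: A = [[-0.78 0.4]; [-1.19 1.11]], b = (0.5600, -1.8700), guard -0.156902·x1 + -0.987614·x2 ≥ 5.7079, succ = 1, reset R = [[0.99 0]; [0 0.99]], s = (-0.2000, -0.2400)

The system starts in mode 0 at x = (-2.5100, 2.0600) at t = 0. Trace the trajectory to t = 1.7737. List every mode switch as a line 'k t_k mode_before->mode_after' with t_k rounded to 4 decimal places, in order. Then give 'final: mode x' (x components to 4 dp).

Mode 0: guard c·x = -1.3000 hit at Δt = 1.0566 (t = 1.0566), x⁻ = (-1.4223, -0.0792) → reset → x⁺ = (-0.9196, -0.0068), jump to mode 2
Mode 2: flow for 0.7171 to horizon, guard not reached → x = (-1.1596, -0.7802)

1 1.0566 0->2
final: 2 -1.1596 -0.7802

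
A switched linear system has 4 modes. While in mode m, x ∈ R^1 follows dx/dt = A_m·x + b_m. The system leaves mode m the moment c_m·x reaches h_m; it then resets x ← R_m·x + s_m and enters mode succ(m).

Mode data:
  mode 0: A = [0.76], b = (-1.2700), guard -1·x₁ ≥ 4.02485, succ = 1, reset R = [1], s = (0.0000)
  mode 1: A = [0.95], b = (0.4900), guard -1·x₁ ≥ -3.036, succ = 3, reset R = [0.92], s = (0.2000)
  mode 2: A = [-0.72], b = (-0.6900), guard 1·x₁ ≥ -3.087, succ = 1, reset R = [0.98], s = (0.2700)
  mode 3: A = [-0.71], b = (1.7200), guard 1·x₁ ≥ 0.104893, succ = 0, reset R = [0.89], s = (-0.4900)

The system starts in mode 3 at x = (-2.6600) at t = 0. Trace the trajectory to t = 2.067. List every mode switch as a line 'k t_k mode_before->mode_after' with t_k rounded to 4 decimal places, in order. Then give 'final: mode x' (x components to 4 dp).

Mode 3: guard c·x = 0.1049 hit at Δt = 1.1060 (t = 1.1060), x⁻ = (0.1049) → reset → x⁺ = (-0.3966), jump to mode 0
Mode 0: flow for 0.9610 to horizon, guard not reached → x = (-2.6211)

1 1.1060 3->0
final: 0 -2.6211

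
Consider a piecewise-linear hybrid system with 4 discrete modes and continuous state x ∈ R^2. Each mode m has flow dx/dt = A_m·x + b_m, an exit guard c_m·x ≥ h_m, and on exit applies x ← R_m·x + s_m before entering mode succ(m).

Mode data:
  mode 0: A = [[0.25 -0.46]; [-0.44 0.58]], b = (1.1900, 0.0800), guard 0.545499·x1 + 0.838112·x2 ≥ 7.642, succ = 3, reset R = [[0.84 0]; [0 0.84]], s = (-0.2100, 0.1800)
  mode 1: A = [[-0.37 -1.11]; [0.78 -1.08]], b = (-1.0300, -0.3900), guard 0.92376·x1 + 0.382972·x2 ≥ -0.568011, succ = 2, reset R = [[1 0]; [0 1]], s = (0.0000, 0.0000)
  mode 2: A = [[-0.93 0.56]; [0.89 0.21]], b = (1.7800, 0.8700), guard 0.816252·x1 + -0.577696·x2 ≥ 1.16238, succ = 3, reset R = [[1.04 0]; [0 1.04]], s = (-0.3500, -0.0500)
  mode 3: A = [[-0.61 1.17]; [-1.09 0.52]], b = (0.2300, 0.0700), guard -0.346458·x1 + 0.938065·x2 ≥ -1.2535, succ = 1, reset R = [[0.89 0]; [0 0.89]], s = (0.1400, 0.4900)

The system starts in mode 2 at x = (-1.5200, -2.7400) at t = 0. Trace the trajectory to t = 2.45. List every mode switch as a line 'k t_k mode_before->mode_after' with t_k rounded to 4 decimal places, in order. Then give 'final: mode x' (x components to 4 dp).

1 0.5899 2->3
2 1.5145 3->1
final: 1 -1.1176 -1.6234

Mode 2: guard c·x = 1.1624 hit at Δt = 0.5899 (t = 0.5899), x⁻ = (-0.8358, -3.1930) → reset → x⁺ = (-1.2192, -3.3707), jump to mode 3
Mode 3: guard c·x = -1.2535 hit at Δt = 0.9246 (t = 1.5145), x⁻ = (-3.0699, -2.4701) → reset → x⁺ = (-2.5922, -1.7084), jump to mode 1
Mode 1: flow for 0.9355 to horizon, guard not reached → x = (-1.1176, -1.6234)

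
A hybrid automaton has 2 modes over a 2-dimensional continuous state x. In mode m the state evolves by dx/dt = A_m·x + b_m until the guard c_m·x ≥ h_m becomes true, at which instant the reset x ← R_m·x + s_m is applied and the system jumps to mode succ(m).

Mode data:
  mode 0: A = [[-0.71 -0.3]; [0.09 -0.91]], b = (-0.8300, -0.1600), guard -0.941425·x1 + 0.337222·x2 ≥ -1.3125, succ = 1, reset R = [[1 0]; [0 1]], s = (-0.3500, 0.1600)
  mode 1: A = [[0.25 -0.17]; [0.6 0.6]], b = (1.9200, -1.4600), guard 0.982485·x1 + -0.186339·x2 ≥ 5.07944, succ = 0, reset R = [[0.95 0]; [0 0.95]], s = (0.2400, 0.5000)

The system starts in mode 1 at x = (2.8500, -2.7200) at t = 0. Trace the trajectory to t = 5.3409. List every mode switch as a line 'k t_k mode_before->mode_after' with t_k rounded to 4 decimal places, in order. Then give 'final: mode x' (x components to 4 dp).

Mode 1: guard c·x = 5.0794 hit at Δt = 0.5075 (t = 0.5075), x⁻ = (4.5517, -3.2601) → reset → x⁺ = (4.5641, -2.5971), jump to mode 0
Mode 0: guard c·x = -1.3125 hit at Δt = 1.4818 (t = 1.9893), x⁻ = (1.1657, -0.6377) → reset → x⁺ = (0.8157, -0.4777), jump to mode 1
Mode 1: guard c·x = 5.0794 hit at Δt = 1.4839 (t = 3.4732), x⁻ = (4.9507, -1.1563) → reset → x⁺ = (4.9431, -0.5985), jump to mode 0
Mode 0: guard c·x = -1.3125 hit at Δt = 1.2870 (t = 4.7603), x⁻ = (1.3467, -0.1325) → reset → x⁺ = (0.9967, 0.0275), jump to mode 1
Mode 1: flow for 0.5806 to horizon, guard not reached → x = (2.3694, -0.2984)

1 0.5075 1->0
2 1.9893 0->1
3 3.4732 1->0
4 4.7603 0->1
final: 1 2.3694 -0.2984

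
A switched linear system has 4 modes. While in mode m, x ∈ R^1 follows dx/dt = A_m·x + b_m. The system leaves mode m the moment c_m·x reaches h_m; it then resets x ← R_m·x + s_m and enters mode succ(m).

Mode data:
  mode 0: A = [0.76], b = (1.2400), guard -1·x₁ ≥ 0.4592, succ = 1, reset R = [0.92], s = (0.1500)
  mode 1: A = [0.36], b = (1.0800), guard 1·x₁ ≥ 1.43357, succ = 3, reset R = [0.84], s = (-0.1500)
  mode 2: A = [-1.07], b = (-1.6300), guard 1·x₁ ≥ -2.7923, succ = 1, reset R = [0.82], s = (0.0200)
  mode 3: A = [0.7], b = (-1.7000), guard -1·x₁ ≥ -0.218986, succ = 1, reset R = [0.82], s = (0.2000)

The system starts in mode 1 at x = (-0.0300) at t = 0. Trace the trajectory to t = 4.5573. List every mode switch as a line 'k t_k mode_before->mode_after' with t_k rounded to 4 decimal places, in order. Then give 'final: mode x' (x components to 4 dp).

Mode 1: guard c·x = 1.4336 hit at Δt = 1.1129 (t = 1.1129), x⁻ = (1.4336) → reset → x⁺ = (1.0542), jump to mode 3
Mode 3: guard c·x = -0.2190 hit at Δt = 0.6783 (t = 1.7912), x⁻ = (0.2190) → reset → x⁺ = (0.3796), jump to mode 1
Mode 1: guard c·x = 1.4336 hit at Δt = 0.7540 (t = 2.5452), x⁻ = (1.4336) → reset → x⁺ = (1.0542), jump to mode 3
Mode 3: guard c·x = -0.2190 hit at Δt = 0.6783 (t = 3.2235), x⁻ = (0.2190) → reset → x⁺ = (0.3796), jump to mode 1
Mode 1: guard c·x = 1.4336 hit at Δt = 0.7540 (t = 3.9776), x⁻ = (1.4336) → reset → x⁺ = (1.0542), jump to mode 3
Mode 3: flow for 0.5797 to horizon, guard not reached → x = (0.3663)

1 1.1129 1->3
2 1.7912 3->1
3 2.5452 1->3
4 3.2235 3->1
5 3.9776 1->3
final: 3 0.3663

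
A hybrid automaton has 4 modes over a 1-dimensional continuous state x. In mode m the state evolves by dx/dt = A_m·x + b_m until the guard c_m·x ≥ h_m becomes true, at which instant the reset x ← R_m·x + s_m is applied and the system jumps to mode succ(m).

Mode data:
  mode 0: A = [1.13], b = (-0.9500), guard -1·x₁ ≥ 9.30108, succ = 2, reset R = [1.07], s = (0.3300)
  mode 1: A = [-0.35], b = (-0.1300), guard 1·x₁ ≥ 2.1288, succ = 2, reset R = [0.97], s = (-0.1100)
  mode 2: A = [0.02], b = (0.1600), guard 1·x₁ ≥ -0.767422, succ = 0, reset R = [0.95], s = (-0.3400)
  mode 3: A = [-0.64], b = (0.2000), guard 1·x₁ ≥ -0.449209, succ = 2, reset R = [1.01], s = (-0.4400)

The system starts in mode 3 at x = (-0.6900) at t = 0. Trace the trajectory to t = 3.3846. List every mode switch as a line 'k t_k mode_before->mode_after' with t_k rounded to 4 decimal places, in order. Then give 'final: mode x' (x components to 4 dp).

Mode 3: guard c·x = -0.4492 hit at Δt = 0.4292 (t = 0.4292), x⁻ = (-0.4492) → reset → x⁺ = (-0.8937), jump to mode 2
Mode 2: guard c·x = -0.7674 hit at Δt = 0.8807 (t = 1.3099), x⁻ = (-0.7674) → reset → x⁺ = (-1.0691), jump to mode 0
Mode 0: guard c·x = 9.3011 hit at Δt = 1.4776 (t = 2.7875), x⁻ = (-9.3011) → reset → x⁺ = (-9.6222), jump to mode 2
Mode 2: flow for 0.5971 to horizon, guard not reached → x = (-9.6416)

1 0.4292 3->2
2 1.3099 2->0
3 2.7875 0->2
final: 2 -9.6416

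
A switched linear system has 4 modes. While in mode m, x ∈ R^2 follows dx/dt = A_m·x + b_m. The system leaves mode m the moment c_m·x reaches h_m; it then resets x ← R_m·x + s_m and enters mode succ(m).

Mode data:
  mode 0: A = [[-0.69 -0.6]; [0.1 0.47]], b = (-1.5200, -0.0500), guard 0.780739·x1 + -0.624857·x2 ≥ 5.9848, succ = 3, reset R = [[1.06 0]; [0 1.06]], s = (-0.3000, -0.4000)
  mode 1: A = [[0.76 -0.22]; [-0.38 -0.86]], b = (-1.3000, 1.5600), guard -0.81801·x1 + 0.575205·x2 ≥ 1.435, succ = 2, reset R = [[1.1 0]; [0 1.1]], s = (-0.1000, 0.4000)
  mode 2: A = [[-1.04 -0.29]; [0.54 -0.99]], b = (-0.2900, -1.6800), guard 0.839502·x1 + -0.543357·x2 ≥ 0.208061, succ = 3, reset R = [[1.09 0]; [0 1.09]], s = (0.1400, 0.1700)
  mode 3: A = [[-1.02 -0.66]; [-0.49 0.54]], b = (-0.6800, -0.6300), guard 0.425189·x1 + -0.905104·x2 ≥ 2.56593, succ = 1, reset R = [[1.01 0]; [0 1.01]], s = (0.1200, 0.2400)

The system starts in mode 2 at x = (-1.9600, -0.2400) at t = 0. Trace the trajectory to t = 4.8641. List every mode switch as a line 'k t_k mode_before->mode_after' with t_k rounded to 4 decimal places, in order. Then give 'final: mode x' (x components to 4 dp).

Mode 2: guard c·x = 0.2081 hit at Δt = 0.9300 (t = 0.9300), x⁻ = (-0.7255, -1.5039) → reset → x⁺ = (-0.6508, -1.4692), jump to mode 3
Mode 3: guard c·x = 2.5659 hit at Δt = 0.8152 (t = 1.7452), x⁻ = (0.1221, -2.7776) → reset → x⁺ = (0.2433, -2.5654), jump to mode 1
Mode 1: guard c·x = 1.4350 hit at Δt = 1.2000 (t = 2.9452), x⁻ = (-1.4633, 0.4138) → reset → x⁺ = (-1.7096, 0.8552), jump to mode 2
Mode 2: guard c·x = 0.2081 hit at Δt = 1.1743 (t = 4.1195), x⁻ = (-0.5706, -1.2645) → reset → x⁺ = (-0.4820, -1.2083), jump to mode 3
Mode 3: flow for 0.7446 to horizon, guard not reached → x = (0.0238, -2.2683)

1 0.9300 2->3
2 1.7452 3->1
3 2.9452 1->2
4 4.1195 2->3
final: 3 0.0238 -2.2683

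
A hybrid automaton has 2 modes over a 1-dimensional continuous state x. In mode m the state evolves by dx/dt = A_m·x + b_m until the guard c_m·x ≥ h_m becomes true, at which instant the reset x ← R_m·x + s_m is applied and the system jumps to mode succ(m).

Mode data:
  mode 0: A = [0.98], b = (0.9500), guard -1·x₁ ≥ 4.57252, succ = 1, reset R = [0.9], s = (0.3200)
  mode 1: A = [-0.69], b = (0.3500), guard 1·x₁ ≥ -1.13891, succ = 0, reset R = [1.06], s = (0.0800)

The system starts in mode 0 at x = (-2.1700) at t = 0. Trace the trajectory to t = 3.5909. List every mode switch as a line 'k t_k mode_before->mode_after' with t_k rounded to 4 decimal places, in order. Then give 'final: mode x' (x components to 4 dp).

Mode 0: guard c·x = 4.5725 hit at Δt = 1.1214 (t = 1.1214), x⁻ = (-4.5725) → reset → x⁺ = (-3.7953), jump to mode 1
Mode 1: guard c·x = -1.1389 hit at Δt = 1.3924 (t = 2.5138), x⁻ = (-1.1389) → reset → x⁺ = (-1.1272), jump to mode 0
Mode 0: flow for 1.0771 to horizon, guard not reached → x = (-1.4230)

1 1.1214 0->1
2 2.5138 1->0
final: 0 -1.4230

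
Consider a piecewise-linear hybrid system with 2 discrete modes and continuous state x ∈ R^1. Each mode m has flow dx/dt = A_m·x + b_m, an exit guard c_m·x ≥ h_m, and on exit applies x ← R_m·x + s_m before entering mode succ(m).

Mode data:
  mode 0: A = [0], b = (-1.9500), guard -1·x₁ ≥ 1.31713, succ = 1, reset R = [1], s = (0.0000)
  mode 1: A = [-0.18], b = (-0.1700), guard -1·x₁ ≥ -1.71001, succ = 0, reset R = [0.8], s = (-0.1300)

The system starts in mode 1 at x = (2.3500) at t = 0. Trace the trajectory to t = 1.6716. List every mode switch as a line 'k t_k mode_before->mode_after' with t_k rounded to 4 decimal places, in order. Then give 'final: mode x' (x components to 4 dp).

Mode 1: guard c·x = -1.7100 hit at Δt = 1.2000 (t = 1.2000), x⁻ = (1.7100) → reset → x⁺ = (1.2380), jump to mode 0
Mode 0: flow for 0.4716 to horizon, guard not reached → x = (0.3184)

1 1.2000 1->0
final: 0 0.3184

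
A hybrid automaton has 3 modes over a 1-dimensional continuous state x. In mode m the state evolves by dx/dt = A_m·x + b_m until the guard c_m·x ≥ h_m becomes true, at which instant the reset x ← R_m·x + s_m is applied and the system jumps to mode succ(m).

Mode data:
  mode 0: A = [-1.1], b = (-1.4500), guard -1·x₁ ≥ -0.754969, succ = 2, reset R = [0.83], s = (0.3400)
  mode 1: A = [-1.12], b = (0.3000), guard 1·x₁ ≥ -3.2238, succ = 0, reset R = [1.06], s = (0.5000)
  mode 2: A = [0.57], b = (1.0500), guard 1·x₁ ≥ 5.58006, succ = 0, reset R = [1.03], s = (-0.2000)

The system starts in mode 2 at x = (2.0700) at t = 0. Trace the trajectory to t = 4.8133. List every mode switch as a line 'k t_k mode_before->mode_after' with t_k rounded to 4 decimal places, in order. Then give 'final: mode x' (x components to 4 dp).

Mode 2: guard c·x = 5.5801 hit at Δt = 1.1235 (t = 1.1235), x⁻ = (5.5801) → reset → x⁺ = (5.5475), jump to mode 0
Mode 0: guard c·x = -0.7550 hit at Δt = 1.0886 (t = 2.2121), x⁻ = (0.7550) → reset → x⁺ = (0.9666), jump to mode 2
Mode 2: guard c·x = 5.5801 hit at Δt = 1.7048 (t = 3.9169), x⁻ = (5.5801) → reset → x⁺ = (5.5475), jump to mode 0
Mode 0: flow for 0.8964 to horizon, guard not reached → x = (1.2431)

1 1.1235 2->0
2 2.2121 0->2
3 3.9169 2->0
final: 0 1.2431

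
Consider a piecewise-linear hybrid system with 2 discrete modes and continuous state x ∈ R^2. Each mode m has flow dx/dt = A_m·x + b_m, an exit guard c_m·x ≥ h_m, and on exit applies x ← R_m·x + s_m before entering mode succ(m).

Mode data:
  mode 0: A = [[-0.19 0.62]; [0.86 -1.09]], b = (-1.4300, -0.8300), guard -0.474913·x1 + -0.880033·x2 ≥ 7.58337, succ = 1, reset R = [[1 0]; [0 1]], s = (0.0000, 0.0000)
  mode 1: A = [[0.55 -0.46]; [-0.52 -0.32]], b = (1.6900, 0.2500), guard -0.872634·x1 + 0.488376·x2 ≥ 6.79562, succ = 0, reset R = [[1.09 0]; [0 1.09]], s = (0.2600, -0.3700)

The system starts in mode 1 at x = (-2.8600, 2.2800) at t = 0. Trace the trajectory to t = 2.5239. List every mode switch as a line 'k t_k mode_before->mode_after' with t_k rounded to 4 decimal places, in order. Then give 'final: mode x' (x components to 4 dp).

Mode 1: guard c·x = 6.7956 hit at Δt = 1.3966 (t = 1.3966), x⁻ = (-5.4978, 4.0911) → reset → x⁺ = (-5.7326, 4.0893), jump to mode 0
Mode 0: flow for 1.1273 to horizon, guard not reached → x = (-6.0195, -2.4460)

1 1.3966 1->0
final: 0 -6.0195 -2.4460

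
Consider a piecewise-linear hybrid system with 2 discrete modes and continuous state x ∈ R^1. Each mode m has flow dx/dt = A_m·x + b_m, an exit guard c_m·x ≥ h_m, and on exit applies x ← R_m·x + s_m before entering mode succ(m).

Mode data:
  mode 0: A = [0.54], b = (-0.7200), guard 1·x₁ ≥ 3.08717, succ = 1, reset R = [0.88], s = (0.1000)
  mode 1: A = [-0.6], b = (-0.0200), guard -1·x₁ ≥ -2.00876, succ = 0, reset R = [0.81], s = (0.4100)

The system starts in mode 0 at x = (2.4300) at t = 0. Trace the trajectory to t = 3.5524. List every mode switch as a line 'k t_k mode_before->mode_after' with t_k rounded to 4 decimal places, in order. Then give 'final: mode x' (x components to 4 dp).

1 0.8695 0->1
2 1.4251 1->0
3 3.1161 0->1
final: 1 2.1602

Mode 0: guard c·x = 3.0872 hit at Δt = 0.8695 (t = 0.8695), x⁻ = (3.0872) → reset → x⁺ = (2.8167), jump to mode 1
Mode 1: guard c·x = -2.0088 hit at Δt = 0.5556 (t = 1.4251), x⁻ = (2.0088) → reset → x⁺ = (2.0371), jump to mode 0
Mode 0: guard c·x = 3.0872 hit at Δt = 1.6910 (t = 3.1161), x⁻ = (3.0872) → reset → x⁺ = (2.8167), jump to mode 1
Mode 1: flow for 0.4363 to horizon, guard not reached → x = (2.1602)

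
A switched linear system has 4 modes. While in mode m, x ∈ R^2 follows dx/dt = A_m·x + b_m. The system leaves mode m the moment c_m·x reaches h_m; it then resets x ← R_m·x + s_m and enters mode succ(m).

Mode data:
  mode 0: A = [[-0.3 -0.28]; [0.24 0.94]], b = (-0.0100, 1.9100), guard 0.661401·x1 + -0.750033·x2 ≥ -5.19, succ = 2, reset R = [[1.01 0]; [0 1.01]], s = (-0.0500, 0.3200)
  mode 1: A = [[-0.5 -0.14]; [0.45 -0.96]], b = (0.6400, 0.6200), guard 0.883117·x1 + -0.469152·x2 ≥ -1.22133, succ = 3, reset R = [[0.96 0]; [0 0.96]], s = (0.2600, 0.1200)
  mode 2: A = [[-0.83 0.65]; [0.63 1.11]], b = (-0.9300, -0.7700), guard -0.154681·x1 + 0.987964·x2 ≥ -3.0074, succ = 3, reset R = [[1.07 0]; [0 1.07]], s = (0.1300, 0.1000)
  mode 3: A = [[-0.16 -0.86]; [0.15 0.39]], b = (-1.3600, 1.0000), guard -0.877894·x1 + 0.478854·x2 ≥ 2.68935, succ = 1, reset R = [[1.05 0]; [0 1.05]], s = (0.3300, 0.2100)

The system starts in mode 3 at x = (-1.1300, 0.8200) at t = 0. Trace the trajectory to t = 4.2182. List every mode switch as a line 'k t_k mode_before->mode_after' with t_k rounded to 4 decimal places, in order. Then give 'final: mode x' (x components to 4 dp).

Mode 3: guard c·x = 2.6894 hit at Δt = 0.5455 (t = 0.5455), x⁻ = (-2.2610, 1.4711) → reset → x⁺ = (-2.0441, 1.7546), jump to mode 1
Mode 1: guard c·x = -1.2213 hit at Δt = 0.8687 (t = 1.4142), x⁻ = (-0.9830, 0.7529) → reset → x⁺ = (-0.6837, 0.8428), jump to mode 3
Mode 3: guard c·x = 2.6894 hit at Δt = 0.6575 (t = 2.0717), x⁻ = (-2.1436, 1.6862) → reset → x⁺ = (-1.9208, 1.9805), jump to mode 1
Mode 1: guard c·x = -1.2213 hit at Δt = 0.8692 (t = 2.9409), x⁻ = (-0.9189, 0.8735) → reset → x⁺ = (-0.6222, 0.9586), jump to mode 3
Mode 3: guard c·x = 2.6894 hit at Δt = 0.6276 (t = 3.5686), x⁻ = (-2.0831, 1.7972) → reset → x⁺ = (-1.8573, 2.0970), jump to mode 1
Mode 1: flow for 0.6496 to horizon, guard not reached → x = (-1.1044, 1.1128)

1 0.5455 3->1
2 1.4142 1->3
3 2.0717 3->1
4 2.9409 1->3
5 3.5686 3->1
final: 1 -1.1044 1.1128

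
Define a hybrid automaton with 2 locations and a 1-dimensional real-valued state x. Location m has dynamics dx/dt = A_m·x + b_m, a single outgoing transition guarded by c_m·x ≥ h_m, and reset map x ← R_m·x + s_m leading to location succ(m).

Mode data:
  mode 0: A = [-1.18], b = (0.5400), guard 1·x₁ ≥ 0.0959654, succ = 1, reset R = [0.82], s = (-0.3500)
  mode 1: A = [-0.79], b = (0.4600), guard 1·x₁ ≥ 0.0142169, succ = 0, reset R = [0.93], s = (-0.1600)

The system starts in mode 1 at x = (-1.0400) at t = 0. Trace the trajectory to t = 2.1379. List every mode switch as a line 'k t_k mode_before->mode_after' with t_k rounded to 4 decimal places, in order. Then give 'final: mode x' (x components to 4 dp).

1 1.3283 1->0
2 1.7635 0->1
final: 1 -0.0528

Mode 1: guard c·x = 0.0142 hit at Δt = 1.3283 (t = 1.3283), x⁻ = (0.0142) → reset → x⁺ = (-0.1468), jump to mode 0
Mode 0: guard c·x = 0.0960 hit at Δt = 0.4352 (t = 1.7635), x⁻ = (0.0960) → reset → x⁺ = (-0.2713), jump to mode 1
Mode 1: flow for 0.3744 to horizon, guard not reached → x = (-0.0528)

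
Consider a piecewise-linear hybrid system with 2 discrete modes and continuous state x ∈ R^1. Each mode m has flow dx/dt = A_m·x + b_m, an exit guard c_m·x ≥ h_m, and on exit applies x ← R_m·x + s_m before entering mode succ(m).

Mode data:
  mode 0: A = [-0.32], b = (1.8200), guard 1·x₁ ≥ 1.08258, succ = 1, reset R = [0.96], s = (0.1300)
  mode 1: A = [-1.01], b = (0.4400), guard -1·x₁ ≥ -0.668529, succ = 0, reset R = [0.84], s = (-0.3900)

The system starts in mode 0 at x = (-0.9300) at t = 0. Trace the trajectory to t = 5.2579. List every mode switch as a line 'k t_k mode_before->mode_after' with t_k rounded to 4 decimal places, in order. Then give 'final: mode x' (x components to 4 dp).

Mode 0: guard c·x = 1.0826 hit at Δt = 1.1331 (t = 1.1331), x⁻ = (1.0826) → reset → x⁺ = (1.1693), jump to mode 1
Mode 1: guard c·x = -0.6685 hit at Δt = 1.1361 (t = 2.2692), x⁻ = (0.6685) → reset → x⁺ = (0.1716), jump to mode 0
Mode 0: guard c·x = 1.0826 hit at Δt = 0.5641 (t = 2.8333), x⁻ = (1.0826) → reset → x⁺ = (1.1693), jump to mode 1
Mode 1: guard c·x = -0.6685 hit at Δt = 1.1361 (t = 3.9694), x⁻ = (0.6685) → reset → x⁺ = (0.1716), jump to mode 0
Mode 0: guard c·x = 1.0826 hit at Δt = 0.5641 (t = 4.5335), x⁻ = (1.0826) → reset → x⁺ = (1.1693), jump to mode 1
Mode 1: flow for 0.7244 to horizon, guard not reached → x = (0.7886)

1 1.1331 0->1
2 2.2692 1->0
3 2.8333 0->1
4 3.9694 1->0
5 4.5335 0->1
final: 1 0.7886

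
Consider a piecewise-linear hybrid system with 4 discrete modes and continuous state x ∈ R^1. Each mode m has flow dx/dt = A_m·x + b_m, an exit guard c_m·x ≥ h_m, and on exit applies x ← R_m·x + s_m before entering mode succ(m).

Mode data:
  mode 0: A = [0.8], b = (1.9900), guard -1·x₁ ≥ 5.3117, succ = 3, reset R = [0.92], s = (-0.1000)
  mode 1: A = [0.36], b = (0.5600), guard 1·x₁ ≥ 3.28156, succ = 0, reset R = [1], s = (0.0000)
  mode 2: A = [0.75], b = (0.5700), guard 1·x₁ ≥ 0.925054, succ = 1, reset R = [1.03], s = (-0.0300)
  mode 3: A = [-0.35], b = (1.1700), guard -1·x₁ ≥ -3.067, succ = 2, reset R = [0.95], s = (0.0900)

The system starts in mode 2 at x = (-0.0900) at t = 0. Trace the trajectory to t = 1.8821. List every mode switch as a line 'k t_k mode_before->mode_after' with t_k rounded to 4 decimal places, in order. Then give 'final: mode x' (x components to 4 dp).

Mode 2: guard c·x = 0.9251 hit at Δt = 1.2297 (t = 1.2297), x⁻ = (0.9251) → reset → x⁺ = (0.9228), jump to mode 1
Mode 1: flow for 0.6524 to horizon, guard not reached → x = (1.5789)

1 1.2297 2->1
final: 1 1.5789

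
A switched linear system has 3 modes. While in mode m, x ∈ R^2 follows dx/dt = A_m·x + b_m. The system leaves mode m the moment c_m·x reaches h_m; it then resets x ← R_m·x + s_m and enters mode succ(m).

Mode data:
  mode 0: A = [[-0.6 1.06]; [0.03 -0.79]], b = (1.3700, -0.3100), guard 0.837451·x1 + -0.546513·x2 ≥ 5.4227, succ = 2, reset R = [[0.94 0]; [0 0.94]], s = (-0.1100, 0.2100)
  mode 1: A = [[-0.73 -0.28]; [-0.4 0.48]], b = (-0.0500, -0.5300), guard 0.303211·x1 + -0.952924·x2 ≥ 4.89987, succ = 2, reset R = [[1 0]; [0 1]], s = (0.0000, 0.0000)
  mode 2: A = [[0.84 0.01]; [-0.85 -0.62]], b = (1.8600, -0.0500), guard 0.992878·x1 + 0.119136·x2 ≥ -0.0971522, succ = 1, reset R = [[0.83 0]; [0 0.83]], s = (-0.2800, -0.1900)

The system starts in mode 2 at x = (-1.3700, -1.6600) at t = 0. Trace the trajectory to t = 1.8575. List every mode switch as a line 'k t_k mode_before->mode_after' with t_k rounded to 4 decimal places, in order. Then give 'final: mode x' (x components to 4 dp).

1 1.1274 2->1
final: 1 -0.0953 -1.0758

Mode 2: guard c·x = -0.0972 hit at Δt = 1.1274 (t = 1.1274), x⁻ = (-0.0552, -0.3552) → reset → x⁺ = (-0.3258, -0.4849), jump to mode 1
Mode 1: flow for 0.7301 to horizon, guard not reached → x = (-0.0953, -1.0758)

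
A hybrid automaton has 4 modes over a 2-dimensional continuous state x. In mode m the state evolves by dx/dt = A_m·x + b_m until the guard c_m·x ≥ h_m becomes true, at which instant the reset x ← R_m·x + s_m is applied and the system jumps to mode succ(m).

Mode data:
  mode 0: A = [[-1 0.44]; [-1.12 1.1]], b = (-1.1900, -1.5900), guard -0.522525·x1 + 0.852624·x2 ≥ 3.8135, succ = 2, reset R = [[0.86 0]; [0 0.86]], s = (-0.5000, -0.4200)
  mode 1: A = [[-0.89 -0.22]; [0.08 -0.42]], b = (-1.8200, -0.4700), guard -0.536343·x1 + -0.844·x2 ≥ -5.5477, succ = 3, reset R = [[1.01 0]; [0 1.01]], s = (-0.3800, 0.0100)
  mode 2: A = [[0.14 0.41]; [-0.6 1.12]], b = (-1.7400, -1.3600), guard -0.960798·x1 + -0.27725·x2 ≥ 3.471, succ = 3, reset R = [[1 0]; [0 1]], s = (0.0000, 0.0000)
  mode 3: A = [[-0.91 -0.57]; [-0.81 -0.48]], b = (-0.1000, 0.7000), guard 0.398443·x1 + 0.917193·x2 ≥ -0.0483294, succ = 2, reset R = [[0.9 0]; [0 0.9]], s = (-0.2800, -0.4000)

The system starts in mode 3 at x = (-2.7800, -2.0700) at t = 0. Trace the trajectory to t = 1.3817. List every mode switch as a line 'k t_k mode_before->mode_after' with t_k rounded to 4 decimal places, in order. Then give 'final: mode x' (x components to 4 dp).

1 1.0551 3->2
final: 2 -1.8047 -0.2973

Mode 3: guard c·x = -0.0483 hit at Δt = 1.0551 (t = 1.0551), x⁻ = (-0.9600, 0.3643) → reset → x⁺ = (-1.1440, -0.0721), jump to mode 2
Mode 2: flow for 0.3266 to horizon, guard not reached → x = (-1.8047, -0.2973)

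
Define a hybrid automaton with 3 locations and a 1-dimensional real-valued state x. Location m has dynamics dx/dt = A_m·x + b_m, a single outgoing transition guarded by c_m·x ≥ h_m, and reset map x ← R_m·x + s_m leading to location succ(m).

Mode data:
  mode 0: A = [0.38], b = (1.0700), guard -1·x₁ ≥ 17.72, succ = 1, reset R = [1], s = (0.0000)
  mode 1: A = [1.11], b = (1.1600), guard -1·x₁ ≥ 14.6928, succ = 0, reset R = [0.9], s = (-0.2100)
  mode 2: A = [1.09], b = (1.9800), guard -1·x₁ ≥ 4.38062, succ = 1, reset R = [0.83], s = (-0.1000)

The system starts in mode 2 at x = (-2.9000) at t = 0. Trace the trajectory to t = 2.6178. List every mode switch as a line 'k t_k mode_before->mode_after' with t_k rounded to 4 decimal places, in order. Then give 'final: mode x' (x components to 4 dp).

Mode 2: guard c·x = 4.3806 hit at Δt = 0.7903 (t = 0.7903), x⁻ = (-4.3806) → reset → x⁺ = (-3.7359), jump to mode 1
Mode 1: guard c·x = 14.6928 hit at Δt = 1.4628 (t = 2.2531), x⁻ = (-14.6928) → reset → x⁺ = (-13.4335), jump to mode 0
Mode 0: flow for 0.3647 to horizon, guard not reached → x = (-15.0118)

1 0.7903 2->1
2 2.2531 1->0
final: 0 -15.0118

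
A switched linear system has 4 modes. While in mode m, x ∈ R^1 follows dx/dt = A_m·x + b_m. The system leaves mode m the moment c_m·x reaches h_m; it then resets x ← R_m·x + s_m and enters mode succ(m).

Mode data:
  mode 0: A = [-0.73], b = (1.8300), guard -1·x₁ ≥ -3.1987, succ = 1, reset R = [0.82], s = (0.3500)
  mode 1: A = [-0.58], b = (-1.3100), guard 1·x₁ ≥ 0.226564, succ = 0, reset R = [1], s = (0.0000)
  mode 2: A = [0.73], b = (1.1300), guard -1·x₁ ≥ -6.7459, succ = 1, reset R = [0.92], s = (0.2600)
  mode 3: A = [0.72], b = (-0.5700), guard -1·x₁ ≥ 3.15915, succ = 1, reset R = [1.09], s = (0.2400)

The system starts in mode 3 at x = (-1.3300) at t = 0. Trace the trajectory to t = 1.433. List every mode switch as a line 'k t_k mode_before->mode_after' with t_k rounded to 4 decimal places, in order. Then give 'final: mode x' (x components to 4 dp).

Mode 3: guard c·x = 3.1591 hit at Δt = 0.8635 (t = 0.8635), x⁻ = (-3.1591) → reset → x⁺ = (-3.2035), jump to mode 1
Mode 1: flow for 0.5695 to horizon, guard not reached → x = (-2.9377)

1 0.8635 3->1
final: 1 -2.9377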